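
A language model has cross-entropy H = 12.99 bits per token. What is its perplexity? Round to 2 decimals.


Perplexity formula: PP = 2^H
H = 12.99
PP = 2^12.99
Decompose: 2^12.99 = 2^12 * 2^0.99
2^12 = 4096, 2^0.99 ~ 1.9861850
PP ~ 4096 * 1.9861850 = 8135.4137600
Rounded to 2 decimals: 8135.41

8135.41


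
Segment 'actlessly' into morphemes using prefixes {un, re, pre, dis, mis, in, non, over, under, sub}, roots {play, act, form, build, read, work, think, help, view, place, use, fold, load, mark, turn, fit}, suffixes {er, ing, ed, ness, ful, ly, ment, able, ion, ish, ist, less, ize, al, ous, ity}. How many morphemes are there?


Segmenting 'actlessly' against the inventory:
  'act' -> root (morpheme 1)
  'less' -> suffix (morpheme 2)
  'ly' -> suffix (morpheme 3)
Total morphemes: 3

3


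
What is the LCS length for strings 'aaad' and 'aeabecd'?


DP table for LCS of 'aaad' and 'aeabecd':
       a  e  a  b  e  c  d
    0  0  0  0  0  0  0  0
  a 0  1  1  1  1  1  1  1
  a 0  1  1  2  2  2  2  2
  a 0  1  1  2  2  2  2  2
  d 0  1  1  2  2  2  2  3
LCS: 'aad'
LCS length = 3

3


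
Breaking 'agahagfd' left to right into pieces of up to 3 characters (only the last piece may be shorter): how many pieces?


'agahagfd' has 8 characters.
Chunking with max size 3:
  Chunk 1: 'aga' (positions 0-2)
  Chunk 2: 'hag' (positions 3-5)
  Chunk 3: 'fd' (positions 6-7)
Total chunks: ceil(8 / 3) = 3

3


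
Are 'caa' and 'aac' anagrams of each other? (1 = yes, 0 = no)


Sort characters of 'caa': 'aac'
Sort characters of 'aac': 'aac'
Sorted forms match -> they ARE anagrams
Result: 1

1


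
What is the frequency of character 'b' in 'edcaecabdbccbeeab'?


Scanning 'edcaecabdbccbeeab' for 'b':
  Position 7: 'b' -> MATCH (count: 1)
  Position 9: 'b' -> MATCH (count: 2)
  Position 12: 'b' -> MATCH (count: 3)
  Position 16: 'b' -> MATCH (count: 4)
Total occurrences of 'b': 4

4


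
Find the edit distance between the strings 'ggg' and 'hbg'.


Building DP table for s1='ggg' (len 3) and s2='hbg' (len 3):
       h  b  g
    0  1  2  3
  g 1  1  2  2
  g 2  2  2  2
  g 3  3  3  2
Edit distance = dp[3][3] = 2

2


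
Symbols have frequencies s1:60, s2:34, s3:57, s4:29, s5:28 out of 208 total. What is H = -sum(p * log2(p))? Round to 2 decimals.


Computing entropy H = -sum(p_i * log2(p_i)):
  s1: p = 60/208 = 0.2885, -p*log2(p) = 0.5174
  s2: p = 34/208 = 0.1635, -p*log2(p) = 0.4271
  s3: p = 57/208 = 0.2740, -p*log2(p) = 0.5118
  s4: p = 29/208 = 0.1394, -p*log2(p) = 0.3963
  s5: p = 28/208 = 0.1346, -p*log2(p) = 0.3895
H = sum of terms = 2.2421
Rounded to 2 decimals: 2.24

2.24


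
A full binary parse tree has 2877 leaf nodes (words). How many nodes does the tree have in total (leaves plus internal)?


Leaf nodes (terminals): 2877
Internal nodes = n - 1 = 2877 - 1 = 2876
Total = leaves + internal = 2877 + 2876 = 5753

5753


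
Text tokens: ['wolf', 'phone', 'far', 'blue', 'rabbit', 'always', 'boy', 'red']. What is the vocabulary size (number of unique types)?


Listing all tokens and tracking unique types:
  Token 1: 'wolf' -> NEW (unique so far: 1)
  Token 2: 'phone' -> NEW (unique so far: 2)
  Token 3: 'far' -> NEW (unique so far: 3)
  Token 4: 'blue' -> NEW (unique so far: 4)
  Token 5: 'rabbit' -> NEW (unique so far: 5)
  Token 6: 'always' -> NEW (unique so far: 6)
  Token 7: 'boy' -> NEW (unique so far: 7)
  Token 8: 'red' -> NEW (unique so far: 8)
Unique types: ('always', 'blue', 'boy', 'far', 'phone', 'rabbit', 'red', 'wolf')
Vocabulary size: 8

8


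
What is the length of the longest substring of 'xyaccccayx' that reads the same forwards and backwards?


Scanning 'xyaccccayx' for palindromic substrings.
Substring at positions 0-9: 'xyaccccayx'.
Check: reverse('xyaccccayx') = 'xyaccccayx' -> palindrome confirmed.
No longer palindromic substring exists; longest length = 10

10


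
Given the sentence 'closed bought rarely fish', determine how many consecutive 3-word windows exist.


Word trigrams from [4] words:
  Trigram 1: (closed bought rarely)
  Trigram 2: (bought rarely fish)
Total word trigrams: 4 - 2 = 2

2


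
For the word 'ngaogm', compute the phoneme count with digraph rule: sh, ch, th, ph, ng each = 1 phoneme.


Parsing 'ngaogm' greedily, digraphs first:
  'ng' -> digraph (1 consonant phoneme) (phonemes so far: 1)
  'a' -> vowel phoneme (phonemes so far: 2)
  'o' -> vowel phoneme (phonemes so far: 3)
  'g' -> consonant phoneme (phonemes so far: 4)
  'm' -> consonant phoneme (phonemes so far: 5)
Total phonemes: 5

5


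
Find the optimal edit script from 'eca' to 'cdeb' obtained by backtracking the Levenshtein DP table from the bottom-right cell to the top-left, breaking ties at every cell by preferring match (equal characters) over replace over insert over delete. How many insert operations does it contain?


Edit distance = 4. Backtracking from cell (3, 4) with preference match > replace > insert > delete,
then listing the resulting alignment 'eca' -> 'cdeb' left to right:
  Step 1: insert 'c' [insertion #1]
  Step 2: replace e->d
  Step 3: replace c->e
  Step 4: replace a->b
Total insertions: 1

1


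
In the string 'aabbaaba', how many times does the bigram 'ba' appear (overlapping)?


Scanning 'aabbaaba' for bigram 'ba':
  Position 0: 'aa' -> no
  Position 1: 'ab' -> no
  Position 2: 'bb' -> no
  Position 3: 'ba' -> MATCH
  Position 4: 'aa' -> no
  Position 5: 'ab' -> no
  Position 6: 'ba' -> MATCH
Total matches: 2

2


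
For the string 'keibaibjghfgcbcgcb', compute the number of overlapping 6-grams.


String 'keibaibjghfgcbcgcb' has length L = 18.
Number of overlapping n-grams = L - n + 1
Substituting: 18 - 6 + 1 = 13

13


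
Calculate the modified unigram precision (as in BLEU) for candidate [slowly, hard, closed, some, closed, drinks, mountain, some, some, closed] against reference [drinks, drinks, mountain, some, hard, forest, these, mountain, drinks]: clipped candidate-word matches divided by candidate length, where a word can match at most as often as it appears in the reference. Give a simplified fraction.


Reference word counts: {'drinks': 3, 'forest': 1, 'hard': 1, 'mountain': 2, 'some': 1, 'these': 1}
Checking each candidate word (with clipping):
  'slowly' -> not in reference -> no match (matches: 0)
  'hard' -> in reference (ref count 1, used 1/1) -> match (matches: 1)
  'closed' -> not in reference -> no match (matches: 1)
  'some' -> in reference (ref count 1, used 1/1) -> match (matches: 2)
  'closed' -> not in reference -> no match (matches: 2)
  'drinks' -> in reference (ref count 3, used 1/3) -> match (matches: 3)
  'mountain' -> in reference (ref count 2, used 1/2) -> match (matches: 4)
  'some' -> ref count 1 already used up (1/1) -> clipped, no match (matches: 4)
  'some' -> ref count 1 already used up (1/1) -> clipped, no match (matches: 4)
  'closed' -> not in reference -> no match (matches: 4)
Clipped matches: 4, Candidate length: 10
Precision = 4/10 = 2/5

2/5


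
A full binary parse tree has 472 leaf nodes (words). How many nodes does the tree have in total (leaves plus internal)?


Leaf nodes (terminals): 472
Internal nodes = n - 1 = 472 - 1 = 471
Total = leaves + internal = 472 + 471 = 943

943


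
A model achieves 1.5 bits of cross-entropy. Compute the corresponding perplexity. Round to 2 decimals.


Perplexity formula: PP = 2^H
H = 1.5
PP = 2^1.5
Decompose: 2^1.5 = 2^1 * 2^0.5 = 2^1 * sqrt(2)
2^1 = 2, sqrt(2) ~ 1.4142136
PP ~ 2 * 1.4142136 = 2.8284272
Rounded to 2 decimals: 2.83

2.83


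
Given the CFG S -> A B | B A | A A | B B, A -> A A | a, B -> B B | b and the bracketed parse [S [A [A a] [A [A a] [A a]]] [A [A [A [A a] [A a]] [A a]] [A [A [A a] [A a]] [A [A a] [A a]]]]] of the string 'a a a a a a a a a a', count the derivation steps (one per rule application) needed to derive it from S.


Every bracketed nonterminal node [X ...] in the tree is produced by exactly one rule application.
Reading the tree off as a leftmost derivation:
  Step 1: S  =>  A A   (applied S -> A A)
  Step 2: A A  =>  A A A   (applied A -> A A)
  Step 3: A A A  =>  a A A   (applied A -> a)
  Step 4: a A A  =>  a A A A   (applied A -> A A)
  Step 5: a A A A  =>  a a A A   (applied A -> a)
  Step 6: a a A A  =>  a a a A   (applied A -> a)
  Step 7: a a a A  =>  a a a A A   (applied A -> A A)
  Step 8: a a a A A  =>  a a a A A A   (applied A -> A A)
  Step 9: a a a A A A  =>  a a a A A A A   (applied A -> A A)
  Step 10: a a a A A A A  =>  a a a a A A A   (applied A -> a)
  Step 11: a a a a A A A  =>  a a a a a A A   (applied A -> a)
  Step 12: a a a a a A A  =>  a a a a a a A   (applied A -> a)
  Step 13: a a a a a a A  =>  a a a a a a A A   (applied A -> A A)
  Step 14: a a a a a a A A  =>  a a a a a a A A A   (applied A -> A A)
  Step 15: a a a a a a A A A  =>  a a a a a a a A A   (applied A -> a)
  Step 16: a a a a a a a A A  =>  a a a a a a a a A   (applied A -> a)
  Step 17: a a a a a a a a A  =>  a a a a a a a a A A   (applied A -> A A)
  Step 18: a a a a a a a a A A  =>  a a a a a a a a a A   (applied A -> a)
  Step 19: a a a a a a a a a A  =>  a a a a a a a a a a   (applied A -> a)
Final yield: a a a a a a a a a a
Total rewrite steps: 19

19


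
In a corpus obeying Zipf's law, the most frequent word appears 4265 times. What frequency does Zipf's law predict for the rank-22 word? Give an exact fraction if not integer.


Zipf's law: freq(rank) = f1 / rank
f1 = 4265, rank = 22
freq = 4265 / 22
GCD(4265, 22) = 1
Simplified: 4265/22

4265/22


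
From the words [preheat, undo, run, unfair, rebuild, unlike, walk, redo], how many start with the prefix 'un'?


Checking each word for prefix 'un':
  'preheat' -> no (count: 0)
  'undo' -> YES, starts with 'un' (count: 1)
  'run' -> no (count: 1)
  'unfair' -> YES, starts with 'un' (count: 2)
  'rebuild' -> no (count: 2)
  'unlike' -> YES, starts with 'un' (count: 3)
  'walk' -> no (count: 3)
  'redo' -> no (count: 3)
Total with prefix 'un': 3

3


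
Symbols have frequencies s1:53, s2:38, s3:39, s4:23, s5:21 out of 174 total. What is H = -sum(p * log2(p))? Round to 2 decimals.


Computing entropy H = -sum(p_i * log2(p_i)):
  s1: p = 53/174 = 0.3046, -p*log2(p) = 0.5224
  s2: p = 38/174 = 0.2184, -p*log2(p) = 0.4794
  s3: p = 39/174 = 0.2241, -p*log2(p) = 0.4836
  s4: p = 23/174 = 0.1322, -p*log2(p) = 0.3859
  s5: p = 21/174 = 0.1207, -p*log2(p) = 0.3682
H = sum of terms = 2.2395
Rounded to 2 decimals: 2.24

2.24


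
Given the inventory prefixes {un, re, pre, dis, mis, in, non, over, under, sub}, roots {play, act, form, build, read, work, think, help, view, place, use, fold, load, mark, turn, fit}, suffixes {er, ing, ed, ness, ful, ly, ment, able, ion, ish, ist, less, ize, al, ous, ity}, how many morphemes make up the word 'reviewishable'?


Segmenting 'reviewishable' against the inventory:
  're' -> prefix (morpheme 1)
  'view' -> root (morpheme 2)
  'ish' -> suffix (morpheme 3)
  'able' -> suffix (morpheme 4)
Total morphemes: 4

4


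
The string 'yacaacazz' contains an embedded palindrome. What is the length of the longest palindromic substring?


Scanning 'yacaacazz' for palindromic substrings.
Substring at positions 1-6: 'acaaca'.
Check: reverse('acaaca') = 'acaaca' -> palindrome confirmed.
Neighbouring characters ('y' / 'z') break symmetry, so it cannot extend further.
No longer palindromic substring exists; longest length = 6

6


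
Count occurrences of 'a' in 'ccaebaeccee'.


Scanning 'ccaebaeccee' for 'a':
  Position 2: 'a' -> MATCH (count: 1)
  Position 5: 'a' -> MATCH (count: 2)
Total occurrences of 'a': 2

2


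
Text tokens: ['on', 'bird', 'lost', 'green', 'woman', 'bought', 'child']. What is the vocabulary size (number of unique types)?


Listing all tokens and tracking unique types:
  Token 1: 'on' -> NEW (unique so far: 1)
  Token 2: 'bird' -> NEW (unique so far: 2)
  Token 3: 'lost' -> NEW (unique so far: 3)
  Token 4: 'green' -> NEW (unique so far: 4)
  Token 5: 'woman' -> NEW (unique so far: 5)
  Token 6: 'bought' -> NEW (unique so far: 6)
  Token 7: 'child' -> NEW (unique so far: 7)
Unique types: ('bird', 'bought', 'child', 'green', 'lost', 'on', 'woman')
Vocabulary size: 7

7


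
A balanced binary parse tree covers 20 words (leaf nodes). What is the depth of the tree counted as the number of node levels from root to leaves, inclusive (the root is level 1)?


In a balanced binary tree with n leaves the deepest leaf is ceil(log2(n)) edges below the root,
so counting node levels inclusive of root and leaves gives ceil(log2(n)) + 1 levels.
log2(20) = 4.3219
ceil(4.3219) = 5
levels = 5 + 1 = 6

6


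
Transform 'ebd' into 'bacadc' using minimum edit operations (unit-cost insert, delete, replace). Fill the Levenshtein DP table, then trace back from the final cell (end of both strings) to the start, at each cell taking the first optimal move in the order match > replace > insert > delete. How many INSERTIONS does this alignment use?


Edit distance = 5. Backtracking from cell (3, 6) with preference match > replace > insert > delete,
then listing the resulting alignment 'ebd' -> 'bacadc' left to right:
  Step 1: insert 'b' [insertion #1]
  Step 2: insert 'a' [insertion #2]
  Step 3: replace e->c
  Step 4: replace b->a
  Step 5: keep 'd'
  Step 6: insert 'c' [insertion #3]
Total insertions: 3

3


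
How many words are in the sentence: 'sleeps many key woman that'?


Counting words by splitting on spaces:
  Word 1: 'sleeps'
  Word 2: 'many'
  Word 3: 'key'
  Word 4: 'woman'
  Word 5: 'that'
Total words: 5

5


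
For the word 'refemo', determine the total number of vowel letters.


Scanning each character of 'refemo':
  Position 1: 'r' -> consonant (running count: 0)
  Position 2: 'e' -> vowel (running count: 1)
  Position 3: 'f' -> consonant (running count: 1)
  Position 4: 'e' -> vowel (running count: 2)
  Position 5: 'm' -> consonant (running count: 2)
  Position 6: 'o' -> vowel (running count: 3)
Total vowels: 3

3


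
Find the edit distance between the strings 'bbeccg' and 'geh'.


Building DP table for s1='bbeccg' (len 6) and s2='geh' (len 3):
       g  e  h
    0  1  2  3
  b 1  1  2  3
  b 2  2  2  3
  e 3  3  2  3
  c 4  4  3  3
  c 5  5  4  4
  g 6  5  5  5
Edit distance = dp[6][3] = 5

5


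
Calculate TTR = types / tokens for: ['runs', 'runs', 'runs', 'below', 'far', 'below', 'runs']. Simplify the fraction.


Tokens: 7
Unique types: ('below', 'far', 'runs') = 3
TTR = 3/7
Already in lowest terms.

3/7


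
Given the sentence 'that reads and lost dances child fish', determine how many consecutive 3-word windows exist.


Word trigrams from [7] words:
  Trigram 1: (that reads and)
  Trigram 2: (reads and lost)
  Trigram 3: (and lost dances)
  Trigram 4: (lost dances child)
  Trigram 5: (dances child fish)
Total word trigrams: 7 - 2 = 5

5


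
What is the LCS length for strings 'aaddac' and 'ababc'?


DP table for LCS of 'aaddac' and 'ababc':
       a  b  a  b  c
    0  0  0  0  0  0
  a 0  1  1  1  1  1
  a 0  1  1  2  2  2
  d 0  1  1  2  2  2
  d 0  1  1  2  2  2
  a 0  1  1  2  2  2
  c 0  1  1  2  2  3
LCS: 'aac'
LCS length = 3

3


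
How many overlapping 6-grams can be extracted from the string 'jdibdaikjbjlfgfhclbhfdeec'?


String 'jdibdaikjbjlfgfhclbhfdeec' has length L = 25.
Number of overlapping n-grams = L - n + 1
Substituting: 25 - 6 + 1 = 20

20


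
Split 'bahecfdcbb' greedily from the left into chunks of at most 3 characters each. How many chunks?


'bahecfdcbb' has 10 characters.
Chunking with max size 3:
  Chunk 1: 'bah' (positions 0-2)
  Chunk 2: 'ecf' (positions 3-5)
  Chunk 3: 'dcb' (positions 6-8)
  Chunk 4: 'b' (positions 9-9)
Total chunks: ceil(10 / 3) = 4

4


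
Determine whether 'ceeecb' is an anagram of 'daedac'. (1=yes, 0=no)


Sort characters of 'ceeecb': 'bcceee'
Sort characters of 'daedac': 'aacdde'
Sorted forms differ -> they are NOT anagrams
Result: 0

0


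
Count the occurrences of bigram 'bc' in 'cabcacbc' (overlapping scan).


Scanning 'cabcacbc' for bigram 'bc':
  Position 0: 'ca' -> no
  Position 1: 'ab' -> no
  Position 2: 'bc' -> MATCH
  Position 3: 'ca' -> no
  Position 4: 'ac' -> no
  Position 5: 'cb' -> no
  Position 6: 'bc' -> MATCH
Total matches: 2

2


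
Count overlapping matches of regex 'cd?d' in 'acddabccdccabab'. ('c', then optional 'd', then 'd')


Pattern: cd?d means 'c', then optional 'd', then 'd'.
Scanning 'acddabccdccabab' position-by-position:
  Pos 0: window 'acd' -> no
  Pos 1: window 'cdd' -> MATCH
  Pos 2: window 'dda' -> no
  Pos 3: window 'dab' -> no
  Pos 4: window 'abc' -> no
  Pos 5: window 'bcc' -> no
  Pos 6: window 'ccd' -> no
  Pos 7: window 'cdc' -> MATCH
  Pos 8: window 'dcc' -> no
  Pos 9: window 'cca' -> no
  Pos 10: window 'cab' -> no
  Pos 11: window 'aba' -> no
  Pos 12: window 'bab' -> no
  Pos 13: window 'ab' -> no
  Pos 14: window 'b' -> no
Total matches: 2

2


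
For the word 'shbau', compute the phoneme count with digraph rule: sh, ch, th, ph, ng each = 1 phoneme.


Parsing 'shbau' greedily, digraphs first:
  'sh' -> digraph (1 consonant phoneme) (phonemes so far: 1)
  'b' -> consonant phoneme (phonemes so far: 2)
  'a' -> vowel phoneme (phonemes so far: 3)
  'u' -> vowel phoneme (phonemes so far: 4)
Total phonemes: 4

4


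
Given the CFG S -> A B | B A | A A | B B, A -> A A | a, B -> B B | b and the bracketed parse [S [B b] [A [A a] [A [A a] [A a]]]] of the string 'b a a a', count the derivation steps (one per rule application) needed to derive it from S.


Every bracketed nonterminal node [X ...] in the tree is produced by exactly one rule application.
Reading the tree off as a leftmost derivation:
  Step 1: S  =>  B A   (applied S -> B A)
  Step 2: B A  =>  b A   (applied B -> b)
  Step 3: b A  =>  b A A   (applied A -> A A)
  Step 4: b A A  =>  b a A   (applied A -> a)
  Step 5: b a A  =>  b a A A   (applied A -> A A)
  Step 6: b a A A  =>  b a a A   (applied A -> a)
  Step 7: b a a A  =>  b a a a   (applied A -> a)
Final yield: b a a a
Total rewrite steps: 7

7


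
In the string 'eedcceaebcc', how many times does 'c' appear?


Scanning 'eedcceaebcc' for 'c':
  Position 3: 'c' -> MATCH (count: 1)
  Position 4: 'c' -> MATCH (count: 2)
  Position 9: 'c' -> MATCH (count: 3)
  Position 10: 'c' -> MATCH (count: 4)
Total occurrences of 'c': 4

4


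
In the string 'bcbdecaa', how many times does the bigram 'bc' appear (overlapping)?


Scanning 'bcbdecaa' for bigram 'bc':
  Position 0: 'bc' -> MATCH
  Position 1: 'cb' -> no
  Position 2: 'bd' -> no
  Position 3: 'de' -> no
  Position 4: 'ec' -> no
  Position 5: 'ca' -> no
  Position 6: 'aa' -> no
Total matches: 1

1


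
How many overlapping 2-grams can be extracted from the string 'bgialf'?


String 'bgialf' has length L = 6.
Number of overlapping n-grams = L - n + 1
Substituting: 6 - 2 + 1 = 5

5


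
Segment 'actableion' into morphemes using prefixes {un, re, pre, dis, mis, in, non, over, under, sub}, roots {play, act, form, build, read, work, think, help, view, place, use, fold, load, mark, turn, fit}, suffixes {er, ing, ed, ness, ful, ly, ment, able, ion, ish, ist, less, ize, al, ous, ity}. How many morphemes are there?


Segmenting 'actableion' against the inventory:
  'act' -> root (morpheme 1)
  'able' -> suffix (morpheme 2)
  'ion' -> suffix (morpheme 3)
Total morphemes: 3

3


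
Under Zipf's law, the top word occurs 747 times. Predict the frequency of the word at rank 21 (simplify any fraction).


Zipf's law: freq(rank) = f1 / rank
f1 = 747, rank = 21
freq = 747 / 21
GCD(747, 21) = 3
Simplified: 249/7

249/7


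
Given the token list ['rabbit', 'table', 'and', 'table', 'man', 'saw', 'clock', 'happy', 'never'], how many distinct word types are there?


Listing all tokens and tracking unique types:
  Token 1: 'rabbit' -> NEW (unique so far: 1)
  Token 2: 'table' -> NEW (unique so far: 2)
  Token 3: 'and' -> NEW (unique so far: 3)
  Token 4: 'table' -> duplicate (unique so far: 3)
  Token 5: 'man' -> NEW (unique so far: 4)
  Token 6: 'saw' -> NEW (unique so far: 5)
  Token 7: 'clock' -> NEW (unique so far: 6)
  Token 8: 'happy' -> NEW (unique so far: 7)
  Token 9: 'never' -> NEW (unique so far: 8)
Unique types: ('and', 'clock', 'happy', 'man', 'never', 'rabbit', 'saw', 'table')
Vocabulary size: 8

8


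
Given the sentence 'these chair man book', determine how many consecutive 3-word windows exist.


Word trigrams from [4] words:
  Trigram 1: (these chair man)
  Trigram 2: (chair man book)
Total word trigrams: 4 - 2 = 2

2


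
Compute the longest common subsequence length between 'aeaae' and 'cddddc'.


DP table for LCS of 'aeaae' and 'cddddc':
       c  d  d  d  d  c
    0  0  0  0  0  0  0
  a 0  0  0  0  0  0  0
  e 0  0  0  0  0  0  0
  a 0  0  0  0  0  0  0
  a 0  0  0  0  0  0  0
  e 0  0  0  0  0  0  0
LCS length = 0

0


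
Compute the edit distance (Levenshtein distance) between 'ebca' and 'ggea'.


Building DP table for s1='ebca' (len 4) and s2='ggea' (len 4):
       g  g  e  a
    0  1  2  3  4
  e 1  1  2  2  3
  b 2  2  2  3  3
  c 3  3  3  3  4
  a 4  4  4  4  3
Edit distance = dp[4][4] = 3

3


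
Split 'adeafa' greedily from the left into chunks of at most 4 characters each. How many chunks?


'adeafa' has 6 characters.
Chunking with max size 4:
  Chunk 1: 'adea' (positions 0-3)
  Chunk 2: 'fa' (positions 4-5)
Total chunks: ceil(6 / 4) = 2

2


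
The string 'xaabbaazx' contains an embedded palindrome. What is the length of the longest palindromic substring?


Scanning 'xaabbaazx' for palindromic substrings.
Substring at positions 1-6: 'aabbaa'.
Check: reverse('aabbaa') = 'aabbaa' -> palindrome confirmed.
Neighbouring characters ('x' / 'z') break symmetry, so it cannot extend further.
No longer palindromic substring exists; longest length = 6

6


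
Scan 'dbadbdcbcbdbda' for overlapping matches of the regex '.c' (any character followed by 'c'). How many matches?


Pattern: .c means any character followed by 'c'.
Scanning 'dbadbdcbcbdbda' position-by-position:
  Pos 0: window 'db' -> no
  Pos 1: window 'ba' -> no
  Pos 2: window 'ad' -> no
  Pos 3: window 'db' -> no
  Pos 4: window 'bd' -> no
  Pos 5: window 'dc' -> MATCH
  Pos 6: window 'cb' -> no
  Pos 7: window 'bc' -> MATCH
  Pos 8: window 'cb' -> no
  Pos 9: window 'bd' -> no
  Pos 10: window 'db' -> no
  Pos 11: window 'bd' -> no
  Pos 12: window 'da' -> no
  Pos 13: window 'a' -> no
Total matches: 2

2


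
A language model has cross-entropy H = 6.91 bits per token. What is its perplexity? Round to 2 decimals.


Perplexity formula: PP = 2^H
H = 6.91
PP = 2^6.91
Decompose: 2^6.91 = 2^6 * 2^0.91
2^6 = 64, 2^0.91 ~ 1.8790455
PP ~ 64 * 1.8790455 = 120.2589120
Rounded to 2 decimals: 120.26

120.26


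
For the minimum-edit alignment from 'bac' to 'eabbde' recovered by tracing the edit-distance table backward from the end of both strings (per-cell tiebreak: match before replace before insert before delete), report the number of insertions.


Edit distance = 5. Backtracking from cell (3, 6) with preference match > replace > insert > delete,
then listing the resulting alignment 'bac' -> 'eabbde' left to right:
  Step 1: insert 'e' [insertion #1]
  Step 2: insert 'a' [insertion #2]
  Step 3: insert 'b' [insertion #3]
  Step 4: keep 'b'
  Step 5: replace a->d
  Step 6: replace c->e
Total insertions: 3

3


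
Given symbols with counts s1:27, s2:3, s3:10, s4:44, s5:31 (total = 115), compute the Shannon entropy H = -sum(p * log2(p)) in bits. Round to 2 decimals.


Computing entropy H = -sum(p_i * log2(p_i)):
  s1: p = 27/115 = 0.2348, -p*log2(p) = 0.4908
  s2: p = 3/115 = 0.0261, -p*log2(p) = 0.1372
  s3: p = 10/115 = 0.0870, -p*log2(p) = 0.3064
  s4: p = 44/115 = 0.3826, -p*log2(p) = 0.5303
  s5: p = 31/115 = 0.2696, -p*log2(p) = 0.5098
H = sum of terms = 1.9745
Rounded to 2 decimals: 1.97

1.97


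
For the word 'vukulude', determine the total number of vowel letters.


Scanning each character of 'vukulude':
  Position 1: 'v' -> consonant (running count: 0)
  Position 2: 'u' -> vowel (running count: 1)
  Position 3: 'k' -> consonant (running count: 1)
  Position 4: 'u' -> vowel (running count: 2)
  Position 5: 'l' -> consonant (running count: 2)
  Position 6: 'u' -> vowel (running count: 3)
  Position 7: 'd' -> consonant (running count: 3)
  Position 8: 'e' -> vowel (running count: 4)
Total vowels: 4

4


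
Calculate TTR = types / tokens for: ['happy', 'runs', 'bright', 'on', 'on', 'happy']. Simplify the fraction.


Tokens: 6
Unique types: ('bright', 'happy', 'on', 'runs') = 4
TTR = 4/6
Simplify: divide both by 2 -> 2/3
TTR = 2/3

2/3


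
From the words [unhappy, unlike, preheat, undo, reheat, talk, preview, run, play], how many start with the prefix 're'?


Checking each word for prefix 're':
  'unhappy' -> no (count: 0)
  'unlike' -> no (count: 0)
  'preheat' -> no (count: 0)
  'undo' -> no (count: 0)
  'reheat' -> YES, starts with 're' (count: 1)
  'talk' -> no (count: 1)
  'preview' -> no (count: 1)
  'run' -> no (count: 1)
  'play' -> no (count: 1)
Total with prefix 're': 1

1


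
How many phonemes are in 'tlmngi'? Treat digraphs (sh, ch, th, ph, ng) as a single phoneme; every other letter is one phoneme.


Parsing 'tlmngi' greedily, digraphs first:
  't' -> consonant phoneme (phonemes so far: 1)
  'l' -> consonant phoneme (phonemes so far: 2)
  'm' -> consonant phoneme (phonemes so far: 3)
  'ng' -> digraph (1 consonant phoneme) (phonemes so far: 4)
  'i' -> vowel phoneme (phonemes so far: 5)
Total phonemes: 5

5


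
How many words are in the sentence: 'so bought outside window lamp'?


Counting words by splitting on spaces:
  Word 1: 'so'
  Word 2: 'bought'
  Word 3: 'outside'
  Word 4: 'window'
  Word 5: 'lamp'
Total words: 5

5


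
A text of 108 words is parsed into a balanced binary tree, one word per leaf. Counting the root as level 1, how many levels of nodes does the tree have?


In a balanced binary tree with n leaves the deepest leaf is ceil(log2(n)) edges below the root,
so counting node levels inclusive of root and leaves gives ceil(log2(n)) + 1 levels.
log2(108) = 6.7549
ceil(6.7549) = 7
levels = 7 + 1 = 8

8


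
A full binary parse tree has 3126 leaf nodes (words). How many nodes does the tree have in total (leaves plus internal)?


Leaf nodes (terminals): 3126
Internal nodes = n - 1 = 3126 - 1 = 3125
Total = leaves + internal = 3126 + 3125 = 6251

6251


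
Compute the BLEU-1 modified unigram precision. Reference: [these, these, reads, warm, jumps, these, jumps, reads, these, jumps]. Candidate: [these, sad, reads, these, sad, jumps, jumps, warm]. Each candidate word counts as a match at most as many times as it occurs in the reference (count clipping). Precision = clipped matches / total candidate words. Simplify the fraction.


Reference word counts: {'jumps': 3, 'reads': 2, 'these': 4, 'warm': 1}
Checking each candidate word (with clipping):
  'these' -> in reference (ref count 4, used 1/4) -> match (matches: 1)
  'sad' -> not in reference -> no match (matches: 1)
  'reads' -> in reference (ref count 2, used 1/2) -> match (matches: 2)
  'these' -> in reference (ref count 4, used 2/4) -> match (matches: 3)
  'sad' -> not in reference -> no match (matches: 3)
  'jumps' -> in reference (ref count 3, used 1/3) -> match (matches: 4)
  'jumps' -> in reference (ref count 3, used 2/3) -> match (matches: 5)
  'warm' -> in reference (ref count 1, used 1/1) -> match (matches: 6)
Clipped matches: 6, Candidate length: 8
Precision = 6/8 = 3/4

3/4


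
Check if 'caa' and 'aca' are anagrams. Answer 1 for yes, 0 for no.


Sort characters of 'caa': 'aac'
Sort characters of 'aca': 'aac'
Sorted forms match -> they ARE anagrams
Result: 1

1


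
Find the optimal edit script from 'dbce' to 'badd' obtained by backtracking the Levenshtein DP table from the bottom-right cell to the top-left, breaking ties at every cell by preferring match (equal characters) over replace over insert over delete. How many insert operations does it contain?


Edit distance = 4. Backtracking from cell (4, 4) with preference match > replace > insert > delete,
then listing the resulting alignment 'dbce' -> 'badd' left to right:
  Step 1: replace d->b
  Step 2: replace b->a
  Step 3: replace c->d
  Step 4: replace e->d
Total insertions: 0

0


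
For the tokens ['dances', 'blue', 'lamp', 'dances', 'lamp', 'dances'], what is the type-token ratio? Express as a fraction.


Tokens: 6
Unique types: ('blue', 'dances', 'lamp') = 3
TTR = 3/6
Simplify: divide both by 3 -> 1/2
TTR = 1/2

1/2


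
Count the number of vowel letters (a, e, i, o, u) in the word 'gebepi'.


Scanning each character of 'gebepi':
  Position 1: 'g' -> consonant (running count: 0)
  Position 2: 'e' -> vowel (running count: 1)
  Position 3: 'b' -> consonant (running count: 1)
  Position 4: 'e' -> vowel (running count: 2)
  Position 5: 'p' -> consonant (running count: 2)
  Position 6: 'i' -> vowel (running count: 3)
Total vowels: 3

3


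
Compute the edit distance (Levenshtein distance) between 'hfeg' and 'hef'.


Building DP table for s1='hfeg' (len 4) and s2='hef' (len 3):
       h  e  f
    0  1  2  3
  h 1  0  1  2
  f 2  1  1  1
  e 3  2  1  2
  g 4  3  2  2
Edit distance = dp[4][3] = 2

2


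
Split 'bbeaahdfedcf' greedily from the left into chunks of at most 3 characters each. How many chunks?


'bbeaahdfedcf' has 12 characters.
Chunking with max size 3:
  Chunk 1: 'bbe' (positions 0-2)
  Chunk 2: 'aah' (positions 3-5)
  Chunk 3: 'dfe' (positions 6-8)
  Chunk 4: 'dcf' (positions 9-11)
Total chunks: ceil(12 / 3) = 4

4


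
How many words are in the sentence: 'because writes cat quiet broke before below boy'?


Counting words by splitting on spaces:
  Word 1: 'because'
  Word 2: 'writes'
  Word 3: 'cat'
  Word 4: 'quiet'
  Word 5: 'broke'
  Word 6: 'before'
  Word 7: 'below'
  Word 8: 'boy'
Total words: 8

8


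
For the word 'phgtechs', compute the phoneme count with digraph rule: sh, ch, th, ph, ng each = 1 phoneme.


Parsing 'phgtechs' greedily, digraphs first:
  'ph' -> digraph (1 consonant phoneme) (phonemes so far: 1)
  'g' -> consonant phoneme (phonemes so far: 2)
  't' -> consonant phoneme (phonemes so far: 3)
  'e' -> vowel phoneme (phonemes so far: 4)
  'ch' -> digraph (1 consonant phoneme) (phonemes so far: 5)
  's' -> consonant phoneme (phonemes so far: 6)
Total phonemes: 6

6


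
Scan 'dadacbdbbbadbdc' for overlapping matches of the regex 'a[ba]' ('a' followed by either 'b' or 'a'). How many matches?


Pattern: a[ba] means 'a' followed by either 'b' or 'a'.
Scanning 'dadacbdbbbadbdc' position-by-position:
  Pos 0: window 'da' -> no
  Pos 1: window 'ad' -> no
  Pos 2: window 'da' -> no
  Pos 3: window 'ac' -> no
  Pos 4: window 'cb' -> no
  Pos 5: window 'bd' -> no
  Pos 6: window 'db' -> no
  Pos 7: window 'bb' -> no
  Pos 8: window 'bb' -> no
  Pos 9: window 'ba' -> no
  Pos 10: window 'ad' -> no
  Pos 11: window 'db' -> no
  Pos 12: window 'bd' -> no
  Pos 13: window 'dc' -> no
  Pos 14: window 'c' -> no
Total matches: 0

0


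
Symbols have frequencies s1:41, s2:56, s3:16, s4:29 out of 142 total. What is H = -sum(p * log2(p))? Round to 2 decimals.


Computing entropy H = -sum(p_i * log2(p_i)):
  s1: p = 41/142 = 0.2887, -p*log2(p) = 0.5175
  s2: p = 56/142 = 0.3944, -p*log2(p) = 0.5294
  s3: p = 16/142 = 0.1127, -p*log2(p) = 0.3549
  s4: p = 29/142 = 0.2042, -p*log2(p) = 0.4680
H = sum of terms = 1.8698
Rounded to 2 decimals: 1.87

1.87


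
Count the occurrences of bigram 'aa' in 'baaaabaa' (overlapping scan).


Scanning 'baaaabaa' for bigram 'aa':
  Position 0: 'ba' -> no
  Position 1: 'aa' -> MATCH
  Position 2: 'aa' -> MATCH
  Position 3: 'aa' -> MATCH
  Position 4: 'ab' -> no
  Position 5: 'ba' -> no
  Position 6: 'aa' -> MATCH
Total matches: 4

4


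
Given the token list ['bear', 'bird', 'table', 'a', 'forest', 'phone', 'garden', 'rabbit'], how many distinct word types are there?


Listing all tokens and tracking unique types:
  Token 1: 'bear' -> NEW (unique so far: 1)
  Token 2: 'bird' -> NEW (unique so far: 2)
  Token 3: 'table' -> NEW (unique so far: 3)
  Token 4: 'a' -> NEW (unique so far: 4)
  Token 5: 'forest' -> NEW (unique so far: 5)
  Token 6: 'phone' -> NEW (unique so far: 6)
  Token 7: 'garden' -> NEW (unique so far: 7)
  Token 8: 'rabbit' -> NEW (unique so far: 8)
Unique types: ('a', 'bear', 'bird', 'forest', 'garden', 'phone', 'rabbit', 'table')
Vocabulary size: 8

8


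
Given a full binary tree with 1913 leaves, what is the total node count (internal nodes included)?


Leaf nodes (terminals): 1913
Internal nodes = n - 1 = 1913 - 1 = 1912
Total = leaves + internal = 1913 + 1912 = 3825

3825


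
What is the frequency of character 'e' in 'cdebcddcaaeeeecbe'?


Scanning 'cdebcddcaaeeeecbe' for 'e':
  Position 2: 'e' -> MATCH (count: 1)
  Position 10: 'e' -> MATCH (count: 2)
  Position 11: 'e' -> MATCH (count: 3)
  Position 12: 'e' -> MATCH (count: 4)
  Position 13: 'e' -> MATCH (count: 5)
  Position 16: 'e' -> MATCH (count: 6)
Total occurrences of 'e': 6

6


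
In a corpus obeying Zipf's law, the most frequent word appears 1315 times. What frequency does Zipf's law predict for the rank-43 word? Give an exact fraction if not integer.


Zipf's law: freq(rank) = f1 / rank
f1 = 1315, rank = 43
freq = 1315 / 43
GCD(1315, 43) = 1
Simplified: 1315/43

1315/43


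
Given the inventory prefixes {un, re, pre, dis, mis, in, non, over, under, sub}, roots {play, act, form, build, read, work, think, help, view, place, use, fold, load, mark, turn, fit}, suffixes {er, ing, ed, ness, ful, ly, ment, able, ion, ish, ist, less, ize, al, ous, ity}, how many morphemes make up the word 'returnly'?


Segmenting 'returnly' against the inventory:
  're' -> prefix (morpheme 1)
  'turn' -> root (morpheme 2)
  'ly' -> suffix (morpheme 3)
Total morphemes: 3

3


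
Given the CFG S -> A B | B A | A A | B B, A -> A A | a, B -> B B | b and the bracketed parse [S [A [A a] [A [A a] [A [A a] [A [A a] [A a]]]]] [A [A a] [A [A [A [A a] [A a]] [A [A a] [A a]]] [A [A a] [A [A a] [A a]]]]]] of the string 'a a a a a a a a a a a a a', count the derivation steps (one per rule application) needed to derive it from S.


Every bracketed nonterminal node [X ...] in the tree is produced by exactly one rule application.
Reading the tree off as a leftmost derivation:
  Step 1: S  =>  A A   (applied S -> A A)
  Step 2: A A  =>  A A A   (applied A -> A A)
  Step 3: A A A  =>  a A A   (applied A -> a)
  Step 4: a A A  =>  a A A A   (applied A -> A A)
  Step 5: a A A A  =>  a a A A   (applied A -> a)
  Step 6: a a A A  =>  a a A A A   (applied A -> A A)
  Step 7: a a A A A  =>  a a a A A   (applied A -> a)
  Step 8: a a a A A  =>  a a a A A A   (applied A -> A A)
  Step 9: a a a A A A  =>  a a a a A A   (applied A -> a)
  Step 10: a a a a A A  =>  a a a a a A   (applied A -> a)
  Step 11: a a a a a A  =>  a a a a a A A   (applied A -> A A)
  Step 12: a a a a a A A  =>  a a a a a a A   (applied A -> a)
  Step 13: a a a a a a A  =>  a a a a a a A A   (applied A -> A A)
  Step 14: a a a a a a A A  =>  a a a a a a A A A   (applied A -> A A)
  Step 15: a a a a a a A A A  =>  a a a a a a A A A A   (applied A -> A A)
  Step 16: a a a a a a A A A A  =>  a a a a a a a A A A   (applied A -> a)
  Step 17: a a a a a a a A A A  =>  a a a a a a a a A A   (applied A -> a)
  Step 18: a a a a a a a a A A  =>  a a a a a a a a A A A   (applied A -> A A)
  Step 19: a a a a a a a a A A A  =>  a a a a a a a a a A A   (applied A -> a)
  Step 20: a a a a a a a a a A A  =>  a a a a a a a a a a A   (applied A -> a)
  Step 21: a a a a a a a a a a A  =>  a a a a a a a a a a A A   (applied A -> A A)
  Step 22: a a a a a a a a a a A A  =>  a a a a a a a a a a a A   (applied A -> a)
  Step 23: a a a a a a a a a a a A  =>  a a a a a a a a a a a A A   (applied A -> A A)
  Step 24: a a a a a a a a a a a A A  =>  a a a a a a a a a a a a A   (applied A -> a)
  Step 25: a a a a a a a a a a a a A  =>  a a a a a a a a a a a a a   (applied A -> a)
Final yield: a a a a a a a a a a a a a
Total rewrite steps: 25

25


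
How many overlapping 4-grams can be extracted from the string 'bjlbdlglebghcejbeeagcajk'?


String 'bjlbdlglebghcejbeeagcajk' has length L = 24.
Number of overlapping n-grams = L - n + 1
Substituting: 24 - 4 + 1 = 21

21


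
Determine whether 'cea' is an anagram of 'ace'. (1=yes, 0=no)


Sort characters of 'cea': 'ace'
Sort characters of 'ace': 'ace'
Sorted forms match -> they ARE anagrams
Result: 1

1


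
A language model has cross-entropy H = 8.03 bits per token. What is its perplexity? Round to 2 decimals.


Perplexity formula: PP = 2^H
H = 8.03
PP = 2^8.03
Decompose: 2^8.03 = 2^8 * 2^0.03
2^8 = 256, 2^0.03 ~ 1.0210121
PP ~ 256 * 1.0210121 = 261.3790976
Rounded to 2 decimals: 261.38

261.38


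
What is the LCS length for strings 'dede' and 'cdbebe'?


DP table for LCS of 'dede' and 'cdbebe':
       c  d  b  e  b  e
    0  0  0  0  0  0  0
  d 0  0  1  1  1  1  1
  e 0  0  1  1  2  2  2
  d 0  0  1  1  2  2  2
  e 0  0  1  1  2  2  3
LCS: 'dee'
LCS length = 3

3


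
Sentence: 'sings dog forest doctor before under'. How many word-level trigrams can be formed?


Word trigrams from [6] words:
  Trigram 1: (sings dog forest)
  Trigram 2: (dog forest doctor)
  Trigram 3: (forest doctor before)
  Trigram 4: (doctor before under)
Total word trigrams: 6 - 2 = 4

4


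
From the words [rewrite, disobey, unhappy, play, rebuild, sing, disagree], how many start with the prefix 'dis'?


Checking each word for prefix 'dis':
  'rewrite' -> no (count: 0)
  'disobey' -> YES, starts with 'dis' (count: 1)
  'unhappy' -> no (count: 1)
  'play' -> no (count: 1)
  'rebuild' -> no (count: 1)
  'sing' -> no (count: 1)
  'disagree' -> YES, starts with 'dis' (count: 2)
Total with prefix 'dis': 2

2


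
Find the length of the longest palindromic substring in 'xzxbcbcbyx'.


Scanning 'xzxbcbcbyx' for palindromic substrings.
Substring at positions 3-7: 'bcbcb'.
Check: reverse('bcbcb') = 'bcbcb' -> palindrome confirmed.
Neighbouring characters ('x' / 'y') break symmetry, so it cannot extend further.
No longer palindromic substring exists; longest length = 5

5


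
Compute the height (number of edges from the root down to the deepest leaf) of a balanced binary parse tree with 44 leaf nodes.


In a balanced binary tree with n leaves the deepest leaf is ceil(log2(n)) edges below the root.
log2(44) = 5.4594
ceil(5.4594) = 6
height (edges) = 6

6


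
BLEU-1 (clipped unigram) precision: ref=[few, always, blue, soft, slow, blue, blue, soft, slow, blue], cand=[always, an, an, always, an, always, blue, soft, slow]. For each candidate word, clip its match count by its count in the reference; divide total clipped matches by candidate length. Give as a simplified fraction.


Reference word counts: {'always': 1, 'blue': 4, 'few': 1, 'slow': 2, 'soft': 2}
Checking each candidate word (with clipping):
  'always' -> in reference (ref count 1, used 1/1) -> match (matches: 1)
  'an' -> not in reference -> no match (matches: 1)
  'an' -> not in reference -> no match (matches: 1)
  'always' -> ref count 1 already used up (1/1) -> clipped, no match (matches: 1)
  'an' -> not in reference -> no match (matches: 1)
  'always' -> ref count 1 already used up (1/1) -> clipped, no match (matches: 1)
  'blue' -> in reference (ref count 4, used 1/4) -> match (matches: 2)
  'soft' -> in reference (ref count 2, used 1/2) -> match (matches: 3)
  'slow' -> in reference (ref count 2, used 1/2) -> match (matches: 4)
Clipped matches: 4, Candidate length: 9
Precision = 4/9

4/9


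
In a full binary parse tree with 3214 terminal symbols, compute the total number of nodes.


Leaf nodes (terminals): 3214
Internal nodes = n - 1 = 3214 - 1 = 3213
Total = leaves + internal = 3214 + 3213 = 6427

6427


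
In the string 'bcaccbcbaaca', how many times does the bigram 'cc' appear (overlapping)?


Scanning 'bcaccbcbaaca' for bigram 'cc':
  Position 0: 'bc' -> no
  Position 1: 'ca' -> no
  Position 2: 'ac' -> no
  Position 3: 'cc' -> MATCH
  Position 4: 'cb' -> no
  Position 5: 'bc' -> no
  Position 6: 'cb' -> no
  Position 7: 'ba' -> no
  Position 8: 'aa' -> no
  Position 9: 'ac' -> no
  Position 10: 'ca' -> no
Total matches: 1

1
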